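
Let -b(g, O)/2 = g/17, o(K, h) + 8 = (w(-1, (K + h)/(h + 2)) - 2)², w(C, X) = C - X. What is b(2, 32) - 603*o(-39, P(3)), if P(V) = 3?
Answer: -2470591/425 ≈ -5813.2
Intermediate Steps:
o(K, h) = -8 + (-3 - (K + h)/(2 + h))² (o(K, h) = -8 + ((-1 - (K + h)/(h + 2)) - 2)² = -8 + ((-1 - (K + h)/(2 + h)) - 2)² = -8 + (-3 - (K + h)/(2 + h))²)
b(g, O) = -2*g/17
b(2, 32) - 603*o(-39, P(3)) = -2/17*2 - 603*(-8 + (6 - 39 + 4*3)²/(2 + 3)²) = -4/17 - 603*(-8 + (6 - 39 + 12)²/5²) = -4/17 - 603*(-8 + (1/25)*(-21)²) = -4/17 - 603*(-8 + (1/25)*441) = -4/17 - 603*(-8 + 441/25) = -4/17 - 603*241/25 = -4/17 - 145323/25 = -2470591/425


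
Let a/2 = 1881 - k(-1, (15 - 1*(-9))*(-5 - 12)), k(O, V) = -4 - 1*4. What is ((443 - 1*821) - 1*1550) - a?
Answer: -5706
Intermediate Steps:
k(O, V) = -8 (k(O, V) = -4 - 4 = -8)
a = 3778 (a = 2*(1881 - 1*(-8)) = 2*(1881 + 8) = 2*1889 = 3778)
((443 - 1*821) - 1*1550) - a = ((443 - 1*821) - 1*1550) - 1*3778 = ((443 - 821) - 1550) - 3778 = (-378 - 1550) - 3778 = -1928 - 3778 = -5706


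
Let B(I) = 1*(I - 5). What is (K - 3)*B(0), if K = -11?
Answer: 70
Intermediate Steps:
B(I) = -5 + I (B(I) = 1*(-5 + I) = -5 + I)
(K - 3)*B(0) = (-11 - 3)*(-5 + 0) = -14*(-5) = 70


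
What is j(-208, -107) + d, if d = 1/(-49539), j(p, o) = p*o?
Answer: 1102539983/49539 ≈ 22256.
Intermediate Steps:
j(p, o) = o*p
d = -1/49539 ≈ -2.0186e-5
j(-208, -107) + d = -107*(-208) - 1/49539 = 22256 - 1/49539 = 1102539983/49539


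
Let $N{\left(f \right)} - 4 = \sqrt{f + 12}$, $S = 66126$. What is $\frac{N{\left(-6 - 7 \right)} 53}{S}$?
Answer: $\frac{106}{33063} + \frac{53 i}{66126} \approx 0.003206 + 0.0008015 i$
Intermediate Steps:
$N{\left(f \right)} = 4 + \sqrt{12 + f}$ ($N{\left(f \right)} = 4 + \sqrt{f + 12} = 4 + \sqrt{12 + f}$)
$\frac{N{\left(-6 - 7 \right)} 53}{S} = \frac{\left(4 + \sqrt{12 - 13}\right) 53}{66126} = \left(4 + \sqrt{12 - 13}\right) 53 \cdot \frac{1}{66126} = \left(4 + \sqrt{-1}\right) 53 \cdot \frac{1}{66126} = \left(4 + i\right) 53 \cdot \frac{1}{66126} = \left(212 + 53 i\right) \frac{1}{66126} = \frac{106}{33063} + \frac{53 i}{66126}$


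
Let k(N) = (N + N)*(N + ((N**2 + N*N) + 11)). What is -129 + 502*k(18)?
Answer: 12234615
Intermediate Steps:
k(N) = 2*N*(11 + N + 2*N**2) (k(N) = (2*N)*(N + ((N**2 + N**2) + 11)) = (2*N)*(N + (2*N**2 + 11)) = (2*N)*(N + (11 + 2*N**2)) = (2*N)*(11 + N + 2*N**2) = 2*N*(11 + N + 2*N**2))
-129 + 502*k(18) = -129 + 502*(2*18*(11 + 18 + 2*18**2)) = -129 + 502*(2*18*(11 + 18 + 2*324)) = -129 + 502*(2*18*(11 + 18 + 648)) = -129 + 502*(2*18*677) = -129 + 502*24372 = -129 + 12234744 = 12234615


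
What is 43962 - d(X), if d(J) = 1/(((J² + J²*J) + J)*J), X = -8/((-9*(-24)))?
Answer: 30373845/703 ≈ 43206.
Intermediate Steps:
X = -1/27 (X = -8/216 = -8*1/216 = -1/27 ≈ -0.037037)
d(J) = 1/(J*(J + J² + J³)) (d(J) = 1/(((J² + J³) + J)*J) = 1/((J + J² + J³)*J) = 1/(J*(J + J² + J³)))
43962 - d(X) = 43962 - 1/((-1/27)²*(1 - 1/27 + (-1/27)²)) = 43962 - 729/(1 - 1/27 + 1/729) = 43962 - 729/703/729 = 43962 - 729*729/703 = 43962 - 1*531441/703 = 43962 - 531441/703 = 30373845/703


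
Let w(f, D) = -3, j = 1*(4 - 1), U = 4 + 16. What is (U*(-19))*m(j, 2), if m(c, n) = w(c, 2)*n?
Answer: 2280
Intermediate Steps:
U = 20
j = 3 (j = 1*3 = 3)
m(c, n) = -3*n
(U*(-19))*m(j, 2) = (20*(-19))*(-3*2) = -380*(-6) = 2280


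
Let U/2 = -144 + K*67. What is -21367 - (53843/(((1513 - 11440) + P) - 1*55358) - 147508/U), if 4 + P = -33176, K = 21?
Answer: -2649897598946/124361295 ≈ -21308.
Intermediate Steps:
P = -33180 (P = -4 - 33176 = -33180)
U = 2526 (U = 2*(-144 + 21*67) = 2*(-144 + 1407) = 2*1263 = 2526)
-21367 - (53843/(((1513 - 11440) + P) - 1*55358) - 147508/U) = -21367 - (53843/(((1513 - 11440) - 33180) - 1*55358) - 147508/2526) = -21367 - (53843/((-9927 - 33180) - 55358) - 147508*1/2526) = -21367 - (53843/(-43107 - 55358) - 73754/1263) = -21367 - (53843/(-98465) - 73754/1263) = -21367 - (53843*(-1/98465) - 73754/1263) = -21367 - (-53843/98465 - 73754/1263) = -21367 - 1*(-7330191319/124361295) = -21367 + 7330191319/124361295 = -2649897598946/124361295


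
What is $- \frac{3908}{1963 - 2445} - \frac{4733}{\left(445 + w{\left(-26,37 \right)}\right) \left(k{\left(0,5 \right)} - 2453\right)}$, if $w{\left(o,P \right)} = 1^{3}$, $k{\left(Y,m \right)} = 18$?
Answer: $\frac{2123204193}{261728410} \approx 8.1122$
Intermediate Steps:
$w{\left(o,P \right)} = 1$
$- \frac{3908}{1963 - 2445} - \frac{4733}{\left(445 + w{\left(-26,37 \right)}\right) \left(k{\left(0,5 \right)} - 2453\right)} = - \frac{3908}{1963 - 2445} - \frac{4733}{\left(445 + 1\right) \left(18 - 2453\right)} = - \frac{3908}{-482} - \frac{4733}{446 \left(-2435\right)} = \left(-3908\right) \left(- \frac{1}{482}\right) - \frac{4733}{-1086010} = \frac{1954}{241} - - \frac{4733}{1086010} = \frac{1954}{241} + \frac{4733}{1086010} = \frac{2123204193}{261728410}$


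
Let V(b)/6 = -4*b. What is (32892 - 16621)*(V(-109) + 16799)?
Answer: 315901465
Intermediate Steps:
V(b) = -24*b (V(b) = 6*(-4*b) = -24*b)
(32892 - 16621)*(V(-109) + 16799) = (32892 - 16621)*(-24*(-109) + 16799) = 16271*(2616 + 16799) = 16271*19415 = 315901465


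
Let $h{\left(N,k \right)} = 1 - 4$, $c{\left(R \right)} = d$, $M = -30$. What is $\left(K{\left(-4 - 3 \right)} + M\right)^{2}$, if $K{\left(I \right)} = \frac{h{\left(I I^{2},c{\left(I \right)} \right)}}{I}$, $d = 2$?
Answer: $\frac{42849}{49} \approx 874.47$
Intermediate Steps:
$c{\left(R \right)} = 2$
$h{\left(N,k \right)} = -3$
$K{\left(I \right)} = - \frac{3}{I}$
$\left(K{\left(-4 - 3 \right)} + M\right)^{2} = \left(- \frac{3}{-4 - 3} - 30\right)^{2} = \left(- \frac{3}{-7} - 30\right)^{2} = \left(\left(-3\right) \left(- \frac{1}{7}\right) - 30\right)^{2} = \left(\frac{3}{7} - 30\right)^{2} = \left(- \frac{207}{7}\right)^{2} = \frac{42849}{49}$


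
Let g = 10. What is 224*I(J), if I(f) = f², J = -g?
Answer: 22400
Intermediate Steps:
J = -10 (J = -1*10 = -10)
224*I(J) = 224*(-10)² = 224*100 = 22400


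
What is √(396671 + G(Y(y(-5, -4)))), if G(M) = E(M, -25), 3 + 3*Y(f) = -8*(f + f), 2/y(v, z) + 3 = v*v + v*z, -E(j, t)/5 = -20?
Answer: √396771 ≈ 629.90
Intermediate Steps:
E(j, t) = 100 (E(j, t) = -5*(-20) = 100)
y(v, z) = 2/(-3 + v² + v*z) (y(v, z) = 2/(-3 + (v*v + v*z)) = 2/(-3 + (v² + v*z)) = 2/(-3 + v² + v*z))
Y(f) = -1 - 16*f/3 (Y(f) = -1 + (-8*(f + f))/3 = -1 + (-16*f)/3 = -1 - 16*f/3)
G(M) = 100
√(396671 + G(Y(y(-5, -4)))) = √(396671 + 100) = √396771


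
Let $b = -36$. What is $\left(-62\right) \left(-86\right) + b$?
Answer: $5296$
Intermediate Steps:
$\left(-62\right) \left(-86\right) + b = \left(-62\right) \left(-86\right) - 36 = 5332 - 36 = 5296$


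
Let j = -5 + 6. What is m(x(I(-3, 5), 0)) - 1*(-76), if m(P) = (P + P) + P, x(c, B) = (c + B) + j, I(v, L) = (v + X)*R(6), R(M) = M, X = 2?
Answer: 61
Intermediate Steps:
I(v, L) = 12 + 6*v (I(v, L) = (v + 2)*6 = (2 + v)*6 = 12 + 6*v)
j = 1
x(c, B) = 1 + B + c (x(c, B) = (c + B) + 1 = (B + c) + 1 = 1 + B + c)
m(P) = 3*P (m(P) = 2*P + P = 3*P)
m(x(I(-3, 5), 0)) - 1*(-76) = 3*(1 + 0 + (12 + 6*(-3))) - 1*(-76) = 3*(1 + 0 + (12 - 18)) + 76 = 3*(1 + 0 - 6) + 76 = 3*(-5) + 76 = -15 + 76 = 61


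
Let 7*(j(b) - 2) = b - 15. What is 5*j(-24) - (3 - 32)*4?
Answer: 687/7 ≈ 98.143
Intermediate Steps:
j(b) = -1/7 + b/7 (j(b) = 2 + (b - 15)/7 = 2 + (-15 + b)/7 = 2 + (-15/7 + b/7) = -1/7 + b/7)
5*j(-24) - (3 - 32)*4 = 5*(-1/7 + (1/7)*(-24)) - (3 - 32)*4 = 5*(-1/7 - 24/7) - (-29)*4 = 5*(-25/7) - 1*(-116) = -125/7 + 116 = 687/7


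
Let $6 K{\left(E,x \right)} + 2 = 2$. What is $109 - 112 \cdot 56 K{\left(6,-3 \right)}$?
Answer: $109$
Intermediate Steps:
$K{\left(E,x \right)} = 0$ ($K{\left(E,x \right)} = - \frac{1}{3} + \frac{1}{6} \cdot 2 = - \frac{1}{3} + \frac{1}{3} = 0$)
$109 - 112 \cdot 56 K{\left(6,-3 \right)} = 109 - 112 \cdot 56 \cdot 0 = 109 - 0 = 109 + 0 = 109$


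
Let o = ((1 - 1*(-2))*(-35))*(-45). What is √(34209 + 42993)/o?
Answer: √8578/1575 ≈ 0.058805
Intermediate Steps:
o = 4725 (o = ((1 + 2)*(-35))*(-45) = (3*(-35))*(-45) = -105*(-45) = 4725)
√(34209 + 42993)/o = √(34209 + 42993)/4725 = √77202*(1/4725) = (3*√8578)*(1/4725) = √8578/1575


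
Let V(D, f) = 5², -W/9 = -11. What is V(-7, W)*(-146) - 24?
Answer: -3674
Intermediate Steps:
W = 99 (W = -9*(-11) = 99)
V(D, f) = 25
V(-7, W)*(-146) - 24 = 25*(-146) - 24 = -3650 - 24 = -3674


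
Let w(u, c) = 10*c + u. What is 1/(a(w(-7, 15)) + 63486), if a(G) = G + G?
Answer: 1/63772 ≈ 1.5681e-5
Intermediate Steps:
w(u, c) = u + 10*c
a(G) = 2*G
1/(a(w(-7, 15)) + 63486) = 1/(2*(-7 + 10*15) + 63486) = 1/(2*(-7 + 150) + 63486) = 1/(2*143 + 63486) = 1/(286 + 63486) = 1/63772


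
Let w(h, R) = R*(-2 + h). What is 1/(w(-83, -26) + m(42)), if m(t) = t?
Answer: 1/2252 ≈ 0.00044405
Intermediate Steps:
1/(w(-83, -26) + m(42)) = 1/(-26*(-2 - 83) + 42) = 1/(-26*(-85) + 42) = 1/(2210 + 42) = 1/2252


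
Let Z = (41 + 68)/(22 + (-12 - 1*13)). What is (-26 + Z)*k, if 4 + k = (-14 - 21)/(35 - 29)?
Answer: 11033/18 ≈ 612.94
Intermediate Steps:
k = -59/6 (k = -4 + (-14 - 21)/(35 - 29) = -4 - 35/6 = -59/6 ≈ -9.8333)
Z = -109/3 (Z = 109/(22 + (-12 - 13)) = 109/(22 - 25) = 109/(-3) = 109*(-⅓) = -109/3 ≈ -36.333)
(-26 + Z)*k = (-26 - 109/3)*(-59/6) = -187/3*(-59/6) = 11033/18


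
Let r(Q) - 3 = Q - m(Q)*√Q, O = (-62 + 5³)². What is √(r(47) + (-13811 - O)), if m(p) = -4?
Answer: √(-17730 + 4*√47) ≈ 133.05*I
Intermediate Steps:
O = 3969 (O = (-62 + 125)² = 63² = 3969)
r(Q) = 3 + Q + 4*√Q (r(Q) = 3 + (Q - (-4)*√Q) = 3 + (Q + 4*√Q) = 3 + Q + 4*√Q)
√(r(47) + (-13811 - O)) = √((3 + 47 + 4*√47) + (-13811 - 1*3969)) = √((50 + 4*√47) + (-13811 - 3969)) = √((50 + 4*√47) - 17780) = √(-17730 + 4*√47)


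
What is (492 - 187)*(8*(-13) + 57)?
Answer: -14335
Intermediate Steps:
(492 - 187)*(8*(-13) + 57) = 305*(-104 + 57) = 305*(-47) = -14335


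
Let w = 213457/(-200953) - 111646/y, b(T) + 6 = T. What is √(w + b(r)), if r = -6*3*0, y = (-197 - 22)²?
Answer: I*√18186377282824789/44008707 ≈ 3.0643*I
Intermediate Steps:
y = 47961 (y = (-219)² = 47961)
r = 0 (r = -18*0 = 0)
b(T) = -6 + T
w = -32673209815/9637906833 (w = 213457/(-200953) - 111646/47961 = 213457*(-1/200953) - 111646*1/47961 = -213457/200953 - 111646/47961 = -32673209815/9637906833 ≈ -3.3901)
√(w + b(r)) = √(-32673209815/9637906833 + (-6 + 0)) = √(-32673209815/9637906833 - 6) = √(-90500650813/9637906833) = I*√18186377282824789/44008707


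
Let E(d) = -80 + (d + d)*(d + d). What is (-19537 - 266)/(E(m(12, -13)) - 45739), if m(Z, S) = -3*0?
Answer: 6601/15273 ≈ 0.43220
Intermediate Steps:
m(Z, S) = 0
E(d) = -80 + 4*d² (E(d) = -80 + (2*d)*(2*d) = -80 + 4*d²)
(-19537 - 266)/(E(m(12, -13)) - 45739) = (-19537 - 266)/((-80 + 4*0²) - 45739) = -19803/((-80 + 4*0) - 45739) = -19803/((-80 + 0) - 45739) = -19803/(-80 - 45739) = -19803/(-45819) = -19803*(-1/45819) = 6601/15273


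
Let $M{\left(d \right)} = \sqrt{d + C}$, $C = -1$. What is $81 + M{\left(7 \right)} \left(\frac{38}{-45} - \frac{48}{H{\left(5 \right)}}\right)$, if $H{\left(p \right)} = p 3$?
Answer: $81 - \frac{182 \sqrt{6}}{45} \approx 71.093$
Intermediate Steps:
$H{\left(p \right)} = 3 p$
$M{\left(d \right)} = \sqrt{-1 + d}$ ($M{\left(d \right)} = \sqrt{d - 1} = \sqrt{-1 + d}$)
$81 + M{\left(7 \right)} \left(\frac{38}{-45} - \frac{48}{H{\left(5 \right)}}\right) = 81 + \sqrt{-1 + 7} \left(\frac{38}{-45} - \frac{48}{3 \cdot 5}\right) = 81 + \sqrt{6} \left(38 \left(- \frac{1}{45}\right) - \frac{48}{15}\right) = 81 + \sqrt{6} \left(- \frac{38}{45} - \frac{16}{5}\right) = 81 + \sqrt{6} \left(- \frac{182}{45}\right) = 81 - \frac{182 \sqrt{6}}{45}$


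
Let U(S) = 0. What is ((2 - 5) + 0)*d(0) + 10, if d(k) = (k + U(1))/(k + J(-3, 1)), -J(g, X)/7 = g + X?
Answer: 10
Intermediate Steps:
J(g, X) = -7*X - 7*g (J(g, X) = -7*(g + X) = -7*(X + g) = -7*X - 7*g)
d(k) = k/(14 + k) (d(k) = (k + 0)/(k + (-7*1 - 7*(-3))) = k/(k + (-7 + 21)) = k/(k + 14) = k/(14 + k))
((2 - 5) + 0)*d(0) + 10 = ((2 - 5) + 0)*(0/(14 + 0)) + 10 = (-3 + 0)*(0/14) + 10 = -0/14 + 10 = -3*0 + 10 = 0 + 10 = 10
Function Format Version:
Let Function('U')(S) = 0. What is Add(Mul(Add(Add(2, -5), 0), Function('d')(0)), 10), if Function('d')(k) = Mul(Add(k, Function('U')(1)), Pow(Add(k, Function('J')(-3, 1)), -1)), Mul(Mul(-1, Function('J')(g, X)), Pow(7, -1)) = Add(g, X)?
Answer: 10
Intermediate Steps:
Function('J')(g, X) = Add(Mul(-7, X), Mul(-7, g)) (Function('J')(g, X) = Mul(-7, Add(g, X)) = Mul(-7, Add(X, g)) = Add(Mul(-7, X), Mul(-7, g)))
Function('d')(k) = Mul(k, Pow(Add(14, k), -1)) (Function('d')(k) = Mul(Add(k, 0), Pow(Add(k, Add(Mul(-7, 1), Mul(-7, -3))), -1)) = Mul(k, Pow(Add(k, Add(-7, 21)), -1)) = Mul(k, Pow(Add(k, 14), -1)) = Mul(k, Pow(Add(14, k), -1)))
Add(Mul(Add(Add(2, -5), 0), Function('d')(0)), 10) = Add(Mul(Add(Add(2, -5), 0), Mul(0, Pow(Add(14, 0), -1))), 10) = Add(Mul(Add(-3, 0), Mul(0, Pow(14, -1))), 10) = Add(Mul(-3, Mul(0, Rational(1, 14))), 10) = Add(Mul(-3, 0), 10) = Add(0, 10) = 10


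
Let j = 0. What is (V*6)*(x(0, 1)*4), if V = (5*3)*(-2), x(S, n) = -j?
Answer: 0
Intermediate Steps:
x(S, n) = 0 (x(S, n) = -1*0 = 0)
V = -30 (V = 15*(-2) = -30)
(V*6)*(x(0, 1)*4) = (-30*6)*(0*4) = -180*0 = 0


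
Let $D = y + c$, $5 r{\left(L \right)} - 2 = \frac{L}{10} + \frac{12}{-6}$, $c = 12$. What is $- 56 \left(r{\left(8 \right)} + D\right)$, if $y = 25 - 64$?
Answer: $\frac{37576}{25} \approx 1503.0$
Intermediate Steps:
$y = -39$
$r{\left(L \right)} = \frac{L}{50}$ ($r{\left(L \right)} = \frac{2}{5} + \frac{\frac{L}{10} + \frac{12}{-6}}{5} = \frac{2}{5} + \frac{L \frac{1}{10} + 12 \left(- \frac{1}{6}\right)}{5} = \frac{2}{5} + \frac{\frac{L}{10} - 2}{5} = \frac{2}{5} + \frac{-2 + \frac{L}{10}}{5} = \frac{2}{5} + \left(- \frac{2}{5} + \frac{L}{50}\right) = \frac{L}{50}$)
$D = -27$ ($D = -39 + 12 = -27$)
$- 56 \left(r{\left(8 \right)} + D\right) = - 56 \left(\frac{1}{50} \cdot 8 - 27\right) = - 56 \left(\frac{4}{25} - 27\right) = \left(-56\right) \left(- \frac{671}{25}\right) = \frac{37576}{25}$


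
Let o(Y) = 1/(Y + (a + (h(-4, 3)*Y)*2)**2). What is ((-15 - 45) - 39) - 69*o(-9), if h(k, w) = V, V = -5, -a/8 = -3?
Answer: -428594/4329 ≈ -99.005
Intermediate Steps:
a = 24 (a = -8*(-3) = 24)
h(k, w) = -5
o(Y) = 1/(Y + (24 - 10*Y)**2) (o(Y) = 1/(Y + (24 - 5*Y*2)**2) = 1/(Y + (24 - 10*Y)**2))
((-15 - 45) - 39) - 69*o(-9) = ((-15 - 45) - 39) - 69/(-9 + 4*(12 - 5*(-9))**2) = (-60 - 39) - 69/(-9 + 4*(12 + 45)**2) = -99 - 69/(-9 + 4*57**2) = -99 - 69/(-9 + 4*3249) = -99 - 69/(-9 + 12996) = -99 - 69/12987 = -99 - 69*1/12987 = -99 - 23/4329 = -428594/4329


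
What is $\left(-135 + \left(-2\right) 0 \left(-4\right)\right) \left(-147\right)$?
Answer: $19845$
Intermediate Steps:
$\left(-135 + \left(-2\right) 0 \left(-4\right)\right) \left(-147\right) = \left(-135 + 0 \left(-4\right)\right) \left(-147\right) = \left(-135 + 0\right) \left(-147\right) = \left(-135\right) \left(-147\right) = 19845$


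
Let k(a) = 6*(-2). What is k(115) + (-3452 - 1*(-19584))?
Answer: 16120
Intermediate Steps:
k(a) = -12
k(115) + (-3452 - 1*(-19584)) = -12 + (-3452 - 1*(-19584)) = -12 + (-3452 + 19584) = -12 + 16132 = 16120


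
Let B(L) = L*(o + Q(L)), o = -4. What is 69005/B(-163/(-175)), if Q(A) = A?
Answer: -2113278125/87531 ≈ -24143.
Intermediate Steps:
B(L) = L*(-4 + L)
69005/B(-163/(-175)) = 69005/(((-163/(-175))*(-4 - 163/(-175)))) = 69005/(((-163*(-1/175))*(-4 - 163*(-1/175)))) = 69005/((163*(-4 + 163/175)/175)) = 69005/(((163/175)*(-537/175))) = 69005/(-87531/30625) = 69005*(-30625/87531) = -2113278125/87531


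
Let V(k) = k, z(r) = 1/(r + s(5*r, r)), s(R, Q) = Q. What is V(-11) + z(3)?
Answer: -65/6 ≈ -10.833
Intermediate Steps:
z(r) = 1/(2*r) (z(r) = 1/(r + r) = 1/(2*r))
V(-11) + z(3) = -11 + (½)/3 = -11 + (½)*(⅓) = -11 + ⅙ = -65/6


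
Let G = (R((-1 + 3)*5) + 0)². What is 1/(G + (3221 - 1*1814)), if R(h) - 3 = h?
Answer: 1/1576 ≈ 0.00063452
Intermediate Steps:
R(h) = 3 + h
G = 169 (G = ((3 + (-1 + 3)*5) + 0)² = ((3 + 2*5) + 0)² = ((3 + 10) + 0)² = (13 + 0)² = 13² = 169)
1/(G + (3221 - 1*1814)) = 1/(169 + (3221 - 1*1814)) = 1/(169 + (3221 - 1814)) = 1/(169 + 1407) = 1/1576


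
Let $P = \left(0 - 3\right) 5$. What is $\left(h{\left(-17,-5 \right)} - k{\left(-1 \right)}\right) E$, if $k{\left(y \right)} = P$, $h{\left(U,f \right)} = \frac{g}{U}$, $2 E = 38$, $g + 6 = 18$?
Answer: $\frac{4617}{17} \approx 271.59$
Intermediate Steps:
$g = 12$ ($g = -6 + 18 = 12$)
$E = 19$ ($E = \frac{1}{2} \cdot 38 = 19$)
$h{\left(U,f \right)} = \frac{12}{U}$
$P = -15$ ($P = \left(-3\right) 5 = -15$)
$k{\left(y \right)} = -15$
$\left(h{\left(-17,-5 \right)} - k{\left(-1 \right)}\right) E = \left(\frac{12}{-17} - -15\right) 19 = \left(12 \left(- \frac{1}{17}\right) + 15\right) 19 = \left(- \frac{12}{17} + 15\right) 19 = \frac{243}{17} \cdot 19 = \frac{4617}{17}$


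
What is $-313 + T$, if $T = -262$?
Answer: $-575$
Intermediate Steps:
$-313 + T = -313 - 262 = -575$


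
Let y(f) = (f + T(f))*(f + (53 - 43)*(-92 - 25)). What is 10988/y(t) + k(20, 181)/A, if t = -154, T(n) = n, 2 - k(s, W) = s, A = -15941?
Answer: 45624991/1625153068 ≈ 0.028074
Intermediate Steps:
k(s, W) = 2 - s
y(f) = 2*f*(-1170 + f) (y(f) = (f + f)*(f + (53 - 43)*(-92 - 25)) = (2*f)*(f + 10*(-117)) = (2*f)*(f - 1170) = (2*f)*(-1170 + f) = 2*f*(-1170 + f))
10988/y(t) + k(20, 181)/A = 10988/((2*(-154)*(-1170 - 154))) + (2 - 1*20)/(-15941) = 10988/((2*(-154)*(-1324))) + (2 - 20)*(-1/15941) = 10988/407792 - 18*(-1/15941) = 10988*(1/407792) + 18/15941 = 2747/101948 + 18/15941 = 45624991/1625153068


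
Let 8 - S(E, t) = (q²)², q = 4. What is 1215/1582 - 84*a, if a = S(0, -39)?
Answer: 32957439/1582 ≈ 20833.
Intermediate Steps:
S(E, t) = -248 (S(E, t) = 8 - (4²)² = 8 - 1*16² = 8 - 1*256 = 8 - 256 = -248)
a = -248
1215/1582 - 84*a = 1215/1582 - 84*(-248) = 1215*(1/1582) + 20832 = 1215/1582 + 20832 = 32957439/1582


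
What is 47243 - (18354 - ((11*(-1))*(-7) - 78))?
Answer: 28888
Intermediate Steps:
47243 - (18354 - ((11*(-1))*(-7) - 78)) = 47243 - (18354 - (-11*(-7) - 78)) = 47243 - (18354 - (77 - 78)) = 47243 - (18354 - 1*(-1)) = 47243 - (18354 + 1) = 47243 - 1*18355 = 47243 - 18355 = 28888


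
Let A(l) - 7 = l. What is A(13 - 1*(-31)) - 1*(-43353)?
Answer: 43404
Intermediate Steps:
A(l) = 7 + l
A(13 - 1*(-31)) - 1*(-43353) = (7 + (13 - 1*(-31))) - 1*(-43353) = (7 + (13 + 31)) + 43353 = (7 + 44) + 43353 = 51 + 43353 = 43404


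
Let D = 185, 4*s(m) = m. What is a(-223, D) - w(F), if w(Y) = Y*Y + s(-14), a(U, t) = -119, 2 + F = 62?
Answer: -7431/2 ≈ -3715.5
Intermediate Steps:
F = 60 (F = -2 + 62 = 60)
s(m) = m/4
w(Y) = -7/2 + Y² (w(Y) = Y*Y + (¼)*(-14) = Y² - 7/2 = -7/2 + Y²)
a(-223, D) - w(F) = -119 - (-7/2 + 60²) = -119 - (-7/2 + 3600) = -119 - 1*7193/2 = -119 - 7193/2 = -7431/2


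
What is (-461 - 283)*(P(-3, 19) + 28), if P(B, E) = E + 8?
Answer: -40920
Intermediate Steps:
P(B, E) = 8 + E
(-461 - 283)*(P(-3, 19) + 28) = (-461 - 283)*((8 + 19) + 28) = -744*(27 + 28) = -744*55 = -40920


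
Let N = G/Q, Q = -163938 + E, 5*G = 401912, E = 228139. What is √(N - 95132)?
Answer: 2*I*√2450668193084185/321005 ≈ 308.43*I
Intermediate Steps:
G = 401912/5 (G = (⅕)*401912 = 401912/5 ≈ 80382.)
Q = 64201 (Q = -163938 + 228139 = 64201)
N = 401912/321005 (N = (401912/5)/64201 = (401912/5)*(1/64201) = 401912/321005 ≈ 1.2520)
√(N - 95132) = √(401912/321005 - 95132) = √(-30537445748/321005) = 2*I*√2450668193084185/321005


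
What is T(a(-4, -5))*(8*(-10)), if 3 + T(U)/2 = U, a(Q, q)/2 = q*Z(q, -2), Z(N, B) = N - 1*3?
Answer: -12320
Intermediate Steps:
Z(N, B) = -3 + N (Z(N, B) = N - 3 = -3 + N)
a(Q, q) = 2*q*(-3 + q) (a(Q, q) = 2*(q*(-3 + q)) = 2*q*(-3 + q))
T(U) = -6 + 2*U
T(a(-4, -5))*(8*(-10)) = (-6 + 2*(2*(-5)*(-3 - 5)))*(8*(-10)) = (-6 + 2*(2*(-5)*(-8)))*(-80) = (-6 + 2*80)*(-80) = (-6 + 160)*(-80) = 154*(-80) = -12320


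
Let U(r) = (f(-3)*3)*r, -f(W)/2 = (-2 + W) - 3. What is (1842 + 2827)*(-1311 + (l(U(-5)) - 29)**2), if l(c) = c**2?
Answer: 15475021050370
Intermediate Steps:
f(W) = 10 - 2*W (f(W) = -2*((-2 + W) - 3) = -2*(-5 + W) = 10 - 2*W)
U(r) = 48*r (U(r) = ((10 - 2*(-3))*3)*r = ((10 + 6)*3)*r = (16*3)*r = 48*r)
(1842 + 2827)*(-1311 + (l(U(-5)) - 29)**2) = (1842 + 2827)*(-1311 + ((48*(-5))**2 - 29)**2) = 4669*(-1311 + ((-240)**2 - 29)**2) = 4669*(-1311 + (57600 - 29)**2) = 4669*(-1311 + 57571**2) = 4669*(-1311 + 3314420041) = 4669*3314418730 = 15475021050370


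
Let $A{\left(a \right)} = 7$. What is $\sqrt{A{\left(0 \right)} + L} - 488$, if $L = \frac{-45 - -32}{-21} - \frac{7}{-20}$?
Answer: $-488 + \frac{\sqrt{351435}}{210} \approx -485.18$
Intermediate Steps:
$L = \frac{407}{420}$ ($L = \left(-45 + 32\right) \left(- \frac{1}{21}\right) - - \frac{7}{20} = \left(-13\right) \left(- \frac{1}{21}\right) + \frac{7}{20} = \frac{13}{21} + \frac{7}{20} = \frac{407}{420} \approx 0.96905$)
$\sqrt{A{\left(0 \right)} + L} - 488 = \sqrt{7 + \frac{407}{420}} - 488 = \sqrt{\frac{3347}{420}} - 488 = \frac{\sqrt{351435}}{210} - 488 = -488 + \frac{\sqrt{351435}}{210}$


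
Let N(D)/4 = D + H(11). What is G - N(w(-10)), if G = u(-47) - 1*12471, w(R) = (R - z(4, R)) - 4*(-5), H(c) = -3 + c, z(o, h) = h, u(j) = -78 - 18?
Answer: -12679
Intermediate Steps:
u(j) = -96
w(R) = 20 (w(R) = (R - R) - 4*(-5) = 0 + 20 = 20)
G = -12567 (G = -96 - 1*12471 = -96 - 12471 = -12567)
N(D) = 32 + 4*D (N(D) = 4*(D + (-3 + 11)) = 4*(D + 8) = 4*(8 + D) = 32 + 4*D)
G - N(w(-10)) = -12567 - (32 + 4*20) = -12567 - (32 + 80) = -12567 - 1*112 = -12567 - 112 = -12679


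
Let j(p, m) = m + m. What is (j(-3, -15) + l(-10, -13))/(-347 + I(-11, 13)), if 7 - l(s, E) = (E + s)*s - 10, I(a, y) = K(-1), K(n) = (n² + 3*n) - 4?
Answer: 243/353 ≈ 0.68839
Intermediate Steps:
K(n) = -4 + n² + 3*n
j(p, m) = 2*m
I(a, y) = -6 (I(a, y) = -4 + (-1)² + 3*(-1) = -4 + 1 - 3 = -6)
l(s, E) = 17 - s*(E + s) (l(s, E) = 7 - ((E + s)*s - 10) = 7 - (s*(E + s) - 10) = 7 - (-10 + s*(E + s)) = 7 + (10 - s*(E + s)) = 17 - s*(E + s))
(j(-3, -15) + l(-10, -13))/(-347 + I(-11, 13)) = (2*(-15) + (17 - 1*(-10)² - 1*(-13)*(-10)))/(-347 - 6) = (-30 + (17 - 1*100 - 130))/(-353) = (-30 + (17 - 100 - 130))*(-1/353) = (-30 - 213)*(-1/353) = -243*(-1/353) = 243/353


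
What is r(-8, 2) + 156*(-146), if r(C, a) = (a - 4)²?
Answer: -22772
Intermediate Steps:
r(C, a) = (-4 + a)²
r(-8, 2) + 156*(-146) = (-4 + 2)² + 156*(-146) = (-2)² - 22776 = 4 - 22776 = -22772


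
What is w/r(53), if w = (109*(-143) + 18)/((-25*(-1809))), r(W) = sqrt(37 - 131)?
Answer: 15569*I*sqrt(94)/4251150 ≈ 0.035507*I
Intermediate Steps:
r(W) = I*sqrt(94) (r(W) = sqrt(-94) = I*sqrt(94))
w = -15569/45225 (w = (-15587 + 18)/45225 = -15569*1/45225 = -15569/45225 ≈ -0.34426)
w/r(53) = -15569*(-I*sqrt(94)/94)/45225 = -(-15569)*I*sqrt(94)/4251150 = 15569*I*sqrt(94)/4251150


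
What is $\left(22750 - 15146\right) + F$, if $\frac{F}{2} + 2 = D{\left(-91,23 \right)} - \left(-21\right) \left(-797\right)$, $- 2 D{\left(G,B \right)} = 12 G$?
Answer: $-24782$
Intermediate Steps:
$D{\left(G,B \right)} = - 6 G$ ($D{\left(G,B \right)} = - \frac{12 G}{2} = - 6 G$)
$F = -32386$ ($F = -4 + 2 \left(\left(-6\right) \left(-91\right) - \left(-21\right) \left(-797\right)\right) = -4 + 2 \left(546 - 16737\right) = -4 + 2 \left(-16191\right) = -4 - 32382 = -32386$)
$\left(22750 - 15146\right) + F = \left(22750 - 15146\right) - 32386 = 7604 - 32386 = -24782$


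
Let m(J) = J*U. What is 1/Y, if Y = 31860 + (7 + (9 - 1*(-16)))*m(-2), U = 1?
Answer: 1/31796 ≈ 3.1450e-5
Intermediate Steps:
m(J) = J (m(J) = J*1 = J)
Y = 31796 (Y = 31860 + (7 + (9 - 1*(-16)))*(-2) = 31860 + (7 + (9 + 16))*(-2) = 31860 + (7 + 25)*(-2) = 31860 + 32*(-2) = 31860 - 64 = 31796)
1/Y = 1/31796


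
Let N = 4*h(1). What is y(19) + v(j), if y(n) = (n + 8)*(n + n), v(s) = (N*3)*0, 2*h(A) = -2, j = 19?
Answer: 1026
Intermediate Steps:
h(A) = -1 (h(A) = (1/2)*(-2) = -1)
N = -4 (N = 4*(-1) = -4)
v(s) = 0 (v(s) = -4*3*0 = -12*0 = 0)
y(n) = 2*n*(8 + n) (y(n) = (8 + n)*(2*n) = 2*n*(8 + n))
y(19) + v(j) = 2*19*(8 + 19) + 0 = 2*19*27 + 0 = 1026 + 0 = 1026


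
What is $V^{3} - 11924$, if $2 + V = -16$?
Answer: $-17756$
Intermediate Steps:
$V = -18$ ($V = -2 - 16 = -18$)
$V^{3} - 11924 = \left(-18\right)^{3} - 11924 = -5832 - 11924 = -17756$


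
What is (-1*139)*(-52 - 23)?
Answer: 10425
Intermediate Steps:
(-1*139)*(-52 - 23) = -139*(-75) = 10425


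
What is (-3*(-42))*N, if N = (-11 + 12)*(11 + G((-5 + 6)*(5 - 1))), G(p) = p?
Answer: 1890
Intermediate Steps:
N = 15 (N = (-11 + 12)*(11 + (-5 + 6)*(5 - 1)) = 1*(11 + 1*4) = 1*(11 + 4) = 1*15 = 15)
(-3*(-42))*N = -3*(-42)*15 = 126*15 = 1890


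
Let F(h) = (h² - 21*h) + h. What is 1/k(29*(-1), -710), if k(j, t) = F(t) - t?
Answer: 1/519010 ≈ 1.9267e-6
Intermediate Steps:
F(h) = h² - 20*h
k(j, t) = -t + t*(-20 + t) (k(j, t) = t*(-20 + t) - t = -t + t*(-20 + t))
1/k(29*(-1), -710) = 1/(-710*(-21 - 710)) = 1/(-710*(-731)) = 1/519010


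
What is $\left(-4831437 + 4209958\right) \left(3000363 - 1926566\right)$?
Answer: $-667342285763$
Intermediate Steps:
$\left(-4831437 + 4209958\right) \left(3000363 - 1926566\right) = \left(-621479\right) 1073797 = -667342285763$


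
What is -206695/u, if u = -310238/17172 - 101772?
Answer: 1774683270/873969511 ≈ 2.0306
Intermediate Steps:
u = -873969511/8586 (u = -310238*1/17172 - 101772 = -155119/8586 - 101772 = -873969511/8586 ≈ -1.0179e+5)
-206695/u = -206695/(-873969511/8586) = -206695*(-8586/873969511) = 1774683270/873969511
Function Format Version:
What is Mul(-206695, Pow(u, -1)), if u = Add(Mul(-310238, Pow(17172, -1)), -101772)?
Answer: Rational(1774683270, 873969511) ≈ 2.0306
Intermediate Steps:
u = Rational(-873969511, 8586) (u = Add(Mul(-310238, Rational(1, 17172)), -101772) = Add(Rational(-155119, 8586), -101772) = Rational(-873969511, 8586) ≈ -1.0179e+5)
Mul(-206695, Pow(u, -1)) = Mul(-206695, Pow(Rational(-873969511, 8586), -1)) = Mul(-206695, Rational(-8586, 873969511)) = Rational(1774683270, 873969511)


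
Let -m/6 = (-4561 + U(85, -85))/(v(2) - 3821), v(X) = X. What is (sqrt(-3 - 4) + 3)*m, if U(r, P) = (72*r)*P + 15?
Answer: -3148476/1273 - 1049492*I*sqrt(7)/1273 ≈ -2473.3 - 2181.2*I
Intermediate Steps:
U(r, P) = 15 + 72*P*r (U(r, P) = 72*P*r + 15 = 15 + 72*P*r)
m = -1049492/1273 (m = -6*(-4561 + (15 + 72*(-85)*85))/(2 - 3821) = -6*(-4561 + (15 - 520200))/(-3819) = -6*(-4561 - 520185)*(-1)/3819 = -(-3148476)*(-1)/3819 = -6*524746/3819 = -1049492/1273 ≈ -824.42)
(sqrt(-3 - 4) + 3)*m = (sqrt(-3 - 4) + 3)*(-1049492/1273) = (sqrt(-7) + 3)*(-1049492/1273) = (I*sqrt(7) + 3)*(-1049492/1273) = (3 + I*sqrt(7))*(-1049492/1273) = -3148476/1273 - 1049492*I*sqrt(7)/1273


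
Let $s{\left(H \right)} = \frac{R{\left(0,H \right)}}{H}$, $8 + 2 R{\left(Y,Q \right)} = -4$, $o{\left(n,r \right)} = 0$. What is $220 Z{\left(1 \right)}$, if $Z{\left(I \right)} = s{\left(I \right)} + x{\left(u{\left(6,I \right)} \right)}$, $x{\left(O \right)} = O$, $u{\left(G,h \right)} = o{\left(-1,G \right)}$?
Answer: $-1320$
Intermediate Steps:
$R{\left(Y,Q \right)} = -6$ ($R{\left(Y,Q \right)} = -4 + \frac{1}{2} \left(-4\right) = -4 - 2 = -6$)
$u{\left(G,h \right)} = 0$
$s{\left(H \right)} = - \frac{6}{H}$
$Z{\left(I \right)} = - \frac{6}{I}$ ($Z{\left(I \right)} = - \frac{6}{I} + 0 = - \frac{6}{I}$)
$220 Z{\left(1 \right)} = 220 \left(- \frac{6}{1}\right) = 220 \left(\left(-6\right) 1\right) = 220 \left(-6\right) = -1320$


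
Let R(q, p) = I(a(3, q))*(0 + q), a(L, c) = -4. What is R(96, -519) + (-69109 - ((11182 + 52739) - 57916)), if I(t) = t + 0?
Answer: -75498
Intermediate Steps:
I(t) = t
R(q, p) = -4*q (R(q, p) = -4*(0 + q) = -4*q)
R(96, -519) + (-69109 - ((11182 + 52739) - 57916)) = -4*96 + (-69109 - ((11182 + 52739) - 57916)) = -384 + (-69109 - (63921 - 57916)) = -384 + (-69109 - 1*6005) = -384 + (-69109 - 6005) = -384 - 75114 = -75498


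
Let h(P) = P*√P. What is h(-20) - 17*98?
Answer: -1666 - 40*I*√5 ≈ -1666.0 - 89.443*I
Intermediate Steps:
h(P) = P^(3/2)
h(-20) - 17*98 = (-20)^(3/2) - 17*98 = -40*I*√5 - 1666 = -1666 - 40*I*√5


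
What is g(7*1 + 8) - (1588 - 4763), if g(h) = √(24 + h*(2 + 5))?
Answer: 3175 + √129 ≈ 3186.4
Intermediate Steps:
g(h) = √(24 + 7*h) (g(h) = √(24 + h*7) = √(24 + 7*h))
g(7*1 + 8) - (1588 - 4763) = √(24 + 7*(7*1 + 8)) - (1588 - 4763) = √(24 + 7*(7 + 8)) - 1*(-3175) = √(24 + 7*15) + 3175 = √(24 + 105) + 3175 = √129 + 3175 = 3175 + √129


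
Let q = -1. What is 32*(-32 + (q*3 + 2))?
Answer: -1056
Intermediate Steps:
32*(-32 + (q*3 + 2)) = 32*(-32 + (-1*3 + 2)) = 32*(-32 + (-3 + 2)) = 32*(-32 - 1) = 32*(-33) = -1056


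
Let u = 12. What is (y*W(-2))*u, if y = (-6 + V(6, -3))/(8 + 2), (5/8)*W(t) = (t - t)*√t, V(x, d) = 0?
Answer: 0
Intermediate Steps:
W(t) = 0 (W(t) = 8*((t - t)*√t)/5 = 8*(0*√t)/5 = (8/5)*0 = 0)
y = -⅗ (y = (-6 + 0)/(8 + 2) = -6/10 = -6*⅒ = -⅗ ≈ -0.60000)
(y*W(-2))*u = -⅗*0*12 = 0*12 = 0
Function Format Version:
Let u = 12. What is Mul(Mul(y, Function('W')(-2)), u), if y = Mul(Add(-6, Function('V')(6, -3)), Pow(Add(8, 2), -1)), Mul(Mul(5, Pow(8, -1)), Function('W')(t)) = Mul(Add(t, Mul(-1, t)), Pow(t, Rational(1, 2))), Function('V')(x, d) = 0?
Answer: 0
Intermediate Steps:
Function('W')(t) = 0 (Function('W')(t) = Mul(Rational(8, 5), Mul(Add(t, Mul(-1, t)), Pow(t, Rational(1, 2)))) = Mul(Rational(8, 5), Mul(0, Pow(t, Rational(1, 2)))) = Mul(Rational(8, 5), 0) = 0)
y = Rational(-3, 5) (y = Mul(Add(-6, 0), Pow(Add(8, 2), -1)) = Mul(-6, Pow(10, -1)) = Mul(-6, Rational(1, 10)) = Rational(-3, 5) ≈ -0.60000)
Mul(Mul(y, Function('W')(-2)), u) = Mul(Mul(Rational(-3, 5), 0), 12) = Mul(0, 12) = 0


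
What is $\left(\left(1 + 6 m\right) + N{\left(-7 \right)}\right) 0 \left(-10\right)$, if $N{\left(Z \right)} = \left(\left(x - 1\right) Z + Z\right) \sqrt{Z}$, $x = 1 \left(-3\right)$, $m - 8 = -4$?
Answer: $0$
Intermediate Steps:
$m = 4$ ($m = 8 - 4 = 4$)
$x = -3$
$N{\left(Z \right)} = - 3 Z^{\frac{3}{2}}$ ($N{\left(Z \right)} = \left(\left(-3 - 1\right) Z + Z\right) \sqrt{Z} = \left(- 4 Z + Z\right) \sqrt{Z} = - 3 Z \sqrt{Z} = - 3 Z^{\frac{3}{2}}$)
$\left(\left(1 + 6 m\right) + N{\left(-7 \right)}\right) 0 \left(-10\right) = \left(\left(1 + 6 \cdot 4\right) - 3 \left(-7\right)^{\frac{3}{2}}\right) 0 \left(-10\right) = \left(\left(1 + 24\right) - 3 \left(- 7 i \sqrt{7}\right)\right) 0 = \left(25 + 21 i \sqrt{7}\right) 0 = 0$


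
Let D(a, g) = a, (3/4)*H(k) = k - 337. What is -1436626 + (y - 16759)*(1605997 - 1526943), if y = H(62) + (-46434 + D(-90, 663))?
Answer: -15099592124/3 ≈ -5.0332e+9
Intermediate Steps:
H(k) = -1348/3 + 4*k/3 (H(k) = 4*(k - 337)/3 = 4*(-337 + k)/3 = -1348/3 + 4*k/3)
y = -140672/3 (y = (-1348/3 + (4/3)*62) + (-46434 - 90) = (-1348/3 + 248/3) - 46524 = -1100/3 - 46524 = -140672/3 ≈ -46891.)
-1436626 + (y - 16759)*(1605997 - 1526943) = -1436626 + (-140672/3 - 16759)*(1605997 - 1526943) = -1436626 - 190949/3*79054 = -1436626 - 15095282246/3 = -15099592124/3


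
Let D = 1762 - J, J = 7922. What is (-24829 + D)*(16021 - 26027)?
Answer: 310075934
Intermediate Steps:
D = -6160 (D = 1762 - 1*7922 = 1762 - 7922 = -6160)
(-24829 + D)*(16021 - 26027) = (-24829 - 6160)*(16021 - 26027) = -30989*(-10006) = 310075934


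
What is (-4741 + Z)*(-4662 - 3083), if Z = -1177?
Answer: 45834910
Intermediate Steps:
(-4741 + Z)*(-4662 - 3083) = (-4741 - 1177)*(-4662 - 3083) = -5918*(-7745) = 45834910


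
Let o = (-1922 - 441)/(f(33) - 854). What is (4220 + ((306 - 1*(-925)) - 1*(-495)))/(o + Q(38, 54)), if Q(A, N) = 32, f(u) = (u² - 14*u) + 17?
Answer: 1248660/9083 ≈ 137.47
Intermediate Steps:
f(u) = 17 + u² - 14*u
o = 2363/210 (o = (-1922 - 441)/((17 + 33² - 14*33) - 854) = -2363/((17 + 1089 - 462) - 854) = -2363/(644 - 854) = -2363/(-210) = -2363*(-1/210) = 2363/210 ≈ 11.252)
(4220 + ((306 - 1*(-925)) - 1*(-495)))/(o + Q(38, 54)) = (4220 + ((306 - 1*(-925)) - 1*(-495)))/(2363/210 + 32) = (4220 + ((306 + 925) + 495))/(9083/210) = (4220 + (1231 + 495))*(210/9083) = (4220 + 1726)*(210/9083) = 5946*(210/9083) = 1248660/9083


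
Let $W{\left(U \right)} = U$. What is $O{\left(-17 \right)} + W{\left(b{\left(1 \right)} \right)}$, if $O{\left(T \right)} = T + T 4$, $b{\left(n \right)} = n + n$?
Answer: $-83$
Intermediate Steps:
$b{\left(n \right)} = 2 n$
$O{\left(T \right)} = 5 T$ ($O{\left(T \right)} = T + 4 T = 5 T$)
$O{\left(-17 \right)} + W{\left(b{\left(1 \right)} \right)} = 5 \left(-17\right) + 2 \cdot 1 = -85 + 2 = -83$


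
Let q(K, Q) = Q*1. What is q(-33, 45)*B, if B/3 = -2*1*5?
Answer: -1350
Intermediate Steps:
q(K, Q) = Q
B = -30 (B = 3*(-2*1*5) = 3*(-2*5) = 3*(-10) = -30)
q(-33, 45)*B = 45*(-30) = -1350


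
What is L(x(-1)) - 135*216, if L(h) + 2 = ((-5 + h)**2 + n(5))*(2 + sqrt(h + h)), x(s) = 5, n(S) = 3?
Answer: -29156 + 3*sqrt(10) ≈ -29147.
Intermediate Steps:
L(h) = -2 + (2 + sqrt(2)*sqrt(h))*(3 + (-5 + h)**2) (L(h) = -2 + ((-5 + h)**2 + 3)*(2 + sqrt(h + h)) = -2 + (3 + (-5 + h)**2)*(2 + sqrt(2*h)) = -2 + (3 + (-5 + h)**2)*(2 + sqrt(2)*sqrt(h)) = -2 + (2 + sqrt(2)*sqrt(h))*(3 + (-5 + h)**2))
L(x(-1)) - 135*216 = (4 + 2*(-5 + 5)**2 + 3*sqrt(2)*sqrt(5) + sqrt(2)*sqrt(5)*(-5 + 5)**2) - 135*216 = (4 + 2*0**2 + 3*sqrt(10) + sqrt(2)*sqrt(5)*0**2) - 29160 = (4 + 2*0 + 3*sqrt(10) + sqrt(2)*sqrt(5)*0) - 29160 = (4 + 0 + 3*sqrt(10) + 0) - 29160 = (4 + 3*sqrt(10)) - 29160 = -29156 + 3*sqrt(10)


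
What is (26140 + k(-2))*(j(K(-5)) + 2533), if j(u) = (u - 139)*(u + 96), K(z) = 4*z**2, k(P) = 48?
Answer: -133846868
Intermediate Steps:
j(u) = (-139 + u)*(96 + u)
(26140 + k(-2))*(j(K(-5)) + 2533) = (26140 + 48)*((-13344 + (4*(-5)**2)**2 - 172*(-5)**2) + 2533) = 26188*((-13344 + (4*25)**2 - 172*25) + 2533) = 26188*((-13344 + 100**2 - 43*100) + 2533) = 26188*((-13344 + 10000 - 4300) + 2533) = 26188*(-7644 + 2533) = 26188*(-5111) = -133846868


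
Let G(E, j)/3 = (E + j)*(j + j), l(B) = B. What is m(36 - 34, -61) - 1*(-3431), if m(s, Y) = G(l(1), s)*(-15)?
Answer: 2891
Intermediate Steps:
G(E, j) = 6*j*(E + j) (G(E, j) = 3*((E + j)*(j + j)) = 3*((E + j)*(2*j)) = 3*(2*j*(E + j)) = 6*j*(E + j))
m(s, Y) = -90*s*(1 + s) (m(s, Y) = (6*s*(1 + s))*(-15) = -90*s*(1 + s))
m(36 - 34, -61) - 1*(-3431) = -90*(36 - 34)*(1 + (36 - 34)) - 1*(-3431) = -90*2*(1 + 2) + 3431 = -90*2*3 + 3431 = -540 + 3431 = 2891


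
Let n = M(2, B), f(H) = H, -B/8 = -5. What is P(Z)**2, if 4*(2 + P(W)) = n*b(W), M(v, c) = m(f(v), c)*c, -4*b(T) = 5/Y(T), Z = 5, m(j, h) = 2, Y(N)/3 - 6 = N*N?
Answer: 44521/8649 ≈ 5.1475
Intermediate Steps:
Y(N) = 18 + 3*N**2 (Y(N) = 18 + 3*(N*N) = 18 + 3*N**2)
B = 40 (B = -8*(-5) = 40)
b(T) = -5/(4*(18 + 3*T**2))
M(v, c) = 2*c
n = 80 (n = 2*40 = 80)
P(W) = -2 - 100/(72 + 12*W**2) (P(W) = -2 + (80*(-5/(72 + 12*W**2)))/4 = -2 + (-400/(72 + 12*W**2))/4 = -2 - 100/(72 + 12*W**2))
P(Z)**2 = ((-61 - 6*5**2)/(3*(6 + 5**2)))**2 = ((-61 - 6*25)/(3*(6 + 25)))**2 = ((1/3)*(-61 - 150)/31)**2 = ((1/3)*(1/31)*(-211))**2 = (-211/93)**2 = 44521/8649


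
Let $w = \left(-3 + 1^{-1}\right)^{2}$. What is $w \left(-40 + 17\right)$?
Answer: $-92$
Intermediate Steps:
$w = 4$ ($w = \left(-3 + 1\right)^{2} = \left(-2\right)^{2} = 4$)
$w \left(-40 + 17\right) = 4 \left(-40 + 17\right) = 4 \left(-23\right) = -92$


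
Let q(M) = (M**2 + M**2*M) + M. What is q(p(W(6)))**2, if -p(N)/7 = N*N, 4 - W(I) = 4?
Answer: 0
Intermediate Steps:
W(I) = 0 (W(I) = 4 - 1*4 = 4 - 4 = 0)
p(N) = -7*N**2 (p(N) = -7*N*N = -7*N**2)
q(M) = M + M**2 + M**3 (q(M) = (M**2 + M**3) + M = M + M**2 + M**3)
q(p(W(6)))**2 = ((-7*0**2)*(1 - 7*0**2 + (-7*0**2)**2))**2 = ((-7*0)*(1 - 7*0 + (-7*0)**2))**2 = (0*(1 + 0 + 0**2))**2 = (0*(1 + 0 + 0))**2 = (0*1)**2 = 0**2 = 0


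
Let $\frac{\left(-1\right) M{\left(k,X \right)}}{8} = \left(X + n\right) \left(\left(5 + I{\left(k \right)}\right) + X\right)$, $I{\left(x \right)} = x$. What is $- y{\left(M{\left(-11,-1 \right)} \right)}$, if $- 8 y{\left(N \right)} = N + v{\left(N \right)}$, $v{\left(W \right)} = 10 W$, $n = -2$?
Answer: $-231$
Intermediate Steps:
$M{\left(k,X \right)} = - 8 \left(-2 + X\right) \left(5 + X + k\right)$ ($M{\left(k,X \right)} = - 8 \left(X - 2\right) \left(\left(5 + k\right) + X\right) = - 8 \left(-2 + X\right) \left(5 + X + k\right)$)
$y{\left(N \right)} = - \frac{11 N}{8}$ ($y{\left(N \right)} = - \frac{N + 10 N}{8} = - \frac{11 N}{8}$)
$- y{\left(M{\left(-11,-1 \right)} \right)} = - \frac{\left(-11\right) \left(80 - -24 - 8 \left(-1\right)^{2} + 16 \left(-11\right) - \left(-8\right) \left(-11\right)\right)}{8} = - \frac{\left(-11\right) \left(80 + 24 - 8 - 176 - 88\right)}{8} = - \frac{\left(-11\right) \left(-168\right)}{8} = \left(-1\right) 231 = -231$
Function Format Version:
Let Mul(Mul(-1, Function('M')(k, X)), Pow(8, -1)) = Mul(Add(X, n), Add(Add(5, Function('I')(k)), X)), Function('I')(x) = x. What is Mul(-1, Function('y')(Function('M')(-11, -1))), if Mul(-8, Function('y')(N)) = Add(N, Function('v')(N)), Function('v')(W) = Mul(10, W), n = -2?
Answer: -231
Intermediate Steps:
Function('M')(k, X) = Mul(-8, Add(-2, X), Add(5, X, k)) (Function('M')(k, X) = Mul(-8, Mul(Add(X, -2), Add(Add(5, k), X))) = Mul(-8, Mul(Add(-2, X), Add(5, X, k))) = Mul(-8, Add(-2, X), Add(5, X, k)))
Function('y')(N) = Mul(Rational(-11, 8), N) (Function('y')(N) = Mul(Rational(-1, 8), Add(N, Mul(10, N))) = Mul(Rational(-1, 8), Mul(11, N)) = Mul(Rational(-11, 8), N))
Mul(-1, Function('y')(Function('M')(-11, -1))) = Mul(-1, Mul(Rational(-11, 8), Add(80, Mul(-24, -1), Mul(-8, Pow(-1, 2)), Mul(16, -11), Mul(-8, -1, -11)))) = Mul(-1, Mul(Rational(-11, 8), Add(80, 24, Mul(-8, 1), -176, -88))) = Mul(-1, Mul(Rational(-11, 8), Add(80, 24, -8, -176, -88))) = Mul(-1, Mul(Rational(-11, 8), -168)) = Mul(-1, 231) = -231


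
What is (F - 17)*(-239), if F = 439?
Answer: -100858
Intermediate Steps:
(F - 17)*(-239) = (439 - 17)*(-239) = 422*(-239) = -100858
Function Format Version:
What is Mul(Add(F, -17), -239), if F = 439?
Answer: -100858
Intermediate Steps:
Mul(Add(F, -17), -239) = Mul(Add(439, -17), -239) = Mul(422, -239) = -100858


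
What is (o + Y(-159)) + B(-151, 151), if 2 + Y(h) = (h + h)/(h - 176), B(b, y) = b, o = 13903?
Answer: 4606568/335 ≈ 13751.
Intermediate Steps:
Y(h) = -2 + 2*h/(-176 + h) (Y(h) = -2 + (h + h)/(h - 176) = -2 + (2*h)/(-176 + h) = -2 + 2*h/(-176 + h))
(o + Y(-159)) + B(-151, 151) = (13903 + 352/(-176 - 159)) - 151 = (13903 + 352/(-335)) - 151 = (13903 + 352*(-1/335)) - 151 = (13903 - 352/335) - 151 = 4657153/335 - 151 = 4606568/335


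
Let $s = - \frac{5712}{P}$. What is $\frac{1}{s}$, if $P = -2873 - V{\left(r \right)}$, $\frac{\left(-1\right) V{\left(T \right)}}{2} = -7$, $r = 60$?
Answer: $\frac{2887}{5712} \approx 0.50543$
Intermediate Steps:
$V{\left(T \right)} = 14$ ($V{\left(T \right)} = \left(-2\right) \left(-7\right) = 14$)
$P = -2887$ ($P = -2873 - 14 = -2887$)
$s = \frac{5712}{2887}$ ($s = - \frac{5712}{-2887} = \left(-5712\right) \left(- \frac{1}{2887}\right) = \frac{5712}{2887} \approx 1.9785$)
$\frac{1}{s} = \frac{1}{\frac{5712}{2887}} = \frac{2887}{5712}$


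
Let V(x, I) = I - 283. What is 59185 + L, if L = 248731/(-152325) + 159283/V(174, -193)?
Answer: 4266927860569/72506700 ≈ 58849.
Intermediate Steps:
V(x, I) = -283 + I
L = -24381178931/72506700 (L = 248731/(-152325) + 159283/(-283 - 193) = 248731*(-1/152325) + 159283/(-476) = -248731/152325 + 159283*(-1/476) = -248731/152325 - 159283/476 = -24381178931/72506700 ≈ -336.26)
59185 + L = 59185 - 24381178931/72506700 = 4266927860569/72506700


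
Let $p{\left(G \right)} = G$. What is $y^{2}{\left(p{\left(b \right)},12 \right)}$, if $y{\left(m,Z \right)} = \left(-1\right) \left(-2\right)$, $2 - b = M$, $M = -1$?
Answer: $4$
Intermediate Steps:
$b = 3$ ($b = 2 - -1 = 2 + 1 = 3$)
$y{\left(m,Z \right)} = 2$
$y^{2}{\left(p{\left(b \right)},12 \right)} = 2^{2} = 4$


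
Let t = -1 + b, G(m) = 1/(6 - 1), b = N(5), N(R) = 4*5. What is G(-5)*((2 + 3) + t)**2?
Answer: 576/5 ≈ 115.20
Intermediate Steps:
N(R) = 20
b = 20
G(m) = 1/5
t = 19 (t = -1 + 20 = 19)
G(-5)*((2 + 3) + t)**2 = ((2 + 3) + 19)**2/5 = (5 + 19)**2/5 = (1/5)*24**2 = (1/5)*576 = 576/5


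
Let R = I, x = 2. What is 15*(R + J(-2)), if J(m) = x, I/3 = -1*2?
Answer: -60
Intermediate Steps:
I = -6 (I = 3*(-1*2) = 3*(-2) = -6)
J(m) = 2
R = -6
15*(R + J(-2)) = 15*(-6 + 2) = 15*(-4) = -60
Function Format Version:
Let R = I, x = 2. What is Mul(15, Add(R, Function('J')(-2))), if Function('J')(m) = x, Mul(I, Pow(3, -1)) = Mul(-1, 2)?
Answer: -60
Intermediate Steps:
I = -6 (I = Mul(3, Mul(-1, 2)) = Mul(3, -2) = -6)
Function('J')(m) = 2
R = -6
Mul(15, Add(R, Function('J')(-2))) = Mul(15, Add(-6, 2)) = Mul(15, -4) = -60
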